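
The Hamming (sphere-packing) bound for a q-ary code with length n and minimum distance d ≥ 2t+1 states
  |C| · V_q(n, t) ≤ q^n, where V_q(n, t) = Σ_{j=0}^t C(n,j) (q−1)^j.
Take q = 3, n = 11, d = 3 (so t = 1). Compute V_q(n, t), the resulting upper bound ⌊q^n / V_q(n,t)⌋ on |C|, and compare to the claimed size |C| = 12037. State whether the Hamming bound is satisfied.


V_q(n, t) = 23, q^n = 177147, Hamming bound = 7702, |C| = 12037 > bound (violated).

Step 1: Compute V_q(n, t) = Σ_{j=0}^1 C(n, j) (q−1)^j.
  j = 0: C(11,0)·(2)^0 = 1·1 = 1.
  j = 1: C(11,1)·(2)^1 = 11·2 = 22.
  V_q(n, t) = 1 + 22 = 23.
Step 2: q^n = 3^11 = 177147.
Step 3: Hamming bound ⌊q^n / V_q(n,t)⌋ = ⌊177147/23⌋ = 7702.
Step 4: Compare |C| = 12037 to 7702: violated.
The claimed |C| lies above the Hamming bound, so no 3-ary code of length 11 with d ≥ 3 can have 12037 codewords.


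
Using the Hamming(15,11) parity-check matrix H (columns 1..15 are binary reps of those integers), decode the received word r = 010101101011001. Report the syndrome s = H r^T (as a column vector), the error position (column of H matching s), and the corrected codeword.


s = (0, 1, 1, 0)^T, error position = 6, corrected codeword c = 010100101011001

Compute s = H r^T mod 2 one row at a time:
  s_1 = 0 + 1 + 0 + 1 + 1 + 0 + 0 + 1 = 4 ≡ 0 (mod 2).
  s_2 = 1 + 0 + 1 + 1 + 1 + 0 + 0 + 1 = 5 ≡ 1 (mod 2).
  s_3 = 1 + 0 + 1 + 1 + 0 + 1 + 0 + 1 = 5 ≡ 1 (mod 2).
  s_4 = 0 + 0 + 0 + 1 + 1 + 1 + 0 + 1 = 4 ≡ 0 (mod 2).
s = (0, 1, 1, 0)^T — this equals column 6 of H (binary 0110), so error is at position 6.
Correct: flip bit 6 of r = 010101101011001 to get c = 010100101011001.


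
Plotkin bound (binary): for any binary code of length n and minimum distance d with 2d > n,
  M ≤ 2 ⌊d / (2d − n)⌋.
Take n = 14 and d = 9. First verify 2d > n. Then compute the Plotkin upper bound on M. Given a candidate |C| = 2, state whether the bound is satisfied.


Plotkin bound M ≤ 4; given |C| = 2 ≤ bound (satisfied).

Check applicability: 2d = 18, n = 14.
2d − n = 4 > 0, so Plotkin applies.
Compute d/(2d−n) = 9/4 ≈ 2.2500.
⌊d/(2d−n)⌋ = 2.
Plotkin bound: M ≤ 2·2 = 4.
Given |C| = 2, check: satisfied.
This |C| is below the Plotkin bound.


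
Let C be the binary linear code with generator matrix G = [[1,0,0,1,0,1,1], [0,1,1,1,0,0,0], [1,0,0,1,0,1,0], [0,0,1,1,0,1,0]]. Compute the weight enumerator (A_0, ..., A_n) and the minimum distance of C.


Weight distribution: A_0 = 1, A_1 = 1, A_2 = 2, A_3 = 6, A_4 = 5, A_5 = 1. Minimum distance d = 1.

Enumerate all 2^4 = 16 messages m ∈ F_2^4.
For each, compute codeword c = mG in F_2^7, then tally its weight.
  m = 0000 → c = 0000000, weight = 0.
  m = 1000 → c = 1001011, weight = 4.
  m = 0100 → c = 0111000, weight = 3.
  m = 1100 → c = 1110011, weight = 5.
  m = 0010 → c = 1001010, weight = 3.
  m = 1010 → c = 0000001, weight = 1.
  m = 0110 → c = 1110010, weight = 4.
  m = 1110 → c = 0111001, weight = 4.
  m = 0001 → c = 0011010, weight = 3.
  m = 1001 → c = 1010001, weight = 3.
  m = 0101 → c = 0100010, weight = 2.
  m = 1101 → c = 1101001, weight = 4.
  m = 0011 → c = 1010000, weight = 2.
  m = 1011 → c = 0011011, weight = 4.
  m = 0111 → c = 1101000, weight = 3.
  m = 1111 → c = 0100011, weight = 3.
Tally weights:
  weight 0: 1 codewords.
  weight 1: 1 codewords.
  weight 2: 2 codewords.
  weight 3: 6 codewords.
  weight 4: 5 codewords.
  weight 5: 1 codewords.
Minimum distance d = smallest w > 0 with A_w > 0 = 1.
Sanity: Σ A_w = 16 = 2^4 = 16 ✓.


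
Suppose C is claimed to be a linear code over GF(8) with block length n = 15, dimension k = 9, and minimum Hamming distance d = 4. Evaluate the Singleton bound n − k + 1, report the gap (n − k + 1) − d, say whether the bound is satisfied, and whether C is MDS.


Singleton RHS = n − k + 1 = 7, slack = 3, bound satisfied, not MDS.

Singleton bound: d ≤ n − k + 1.
Here n = 15, k = 9, so n − k + 1 = 7.
Given d = 4, check d ≤ 7: YES.
Slack = (n − k + 1) − d = 3.
The code is NOT MDS (slack = 3 > 0).
Description: the claimed parameters are [15, 9, 4]_8; such a code would be non-MDS.


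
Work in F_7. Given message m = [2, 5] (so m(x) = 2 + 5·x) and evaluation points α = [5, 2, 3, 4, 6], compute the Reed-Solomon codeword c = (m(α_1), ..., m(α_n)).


c = [6, 5, 3, 1, 4]

Message polynomial: m(x) = 2 + 5·x (mod 7).
For each evaluation point α_i, compute m(α_i) mod 7:
  α_1 = 5: Horner steps 5 → 6, so m(5) = 6.
  α_2 = 2: Horner steps 5 → 5, so m(2) = 5.
  α_3 = 3: Horner steps 5 → 3, so m(3) = 3.
  α_4 = 4: Horner steps 5 → 1, so m(4) = 1.
  α_5 = 6: Horner steps 5 → 4, so m(6) = 4.
Codeword c = [6, 5, 3, 1, 4] ∈ F_7^5.


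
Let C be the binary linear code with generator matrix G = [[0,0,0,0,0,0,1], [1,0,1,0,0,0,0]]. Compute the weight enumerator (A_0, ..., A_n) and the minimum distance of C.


Weight distribution: A_0 = 1, A_1 = 1, A_2 = 1, A_3 = 1. Minimum distance d = 1.

Enumerate all 2^2 = 4 messages m ∈ F_2^2.
For each, compute codeword c = mG in F_2^7, then tally its weight.
  m = 00 → c = 0000000, weight = 0.
  m = 10 → c = 0000001, weight = 1.
  m = 01 → c = 1010000, weight = 2.
  m = 11 → c = 1010001, weight = 3.
Tally weights:
  weight 0: 1 codewords.
  weight 1: 1 codewords.
  weight 2: 1 codewords.
  weight 3: 1 codewords.
Minimum distance d = smallest w > 0 with A_w > 0 = 1.
Sanity: Σ A_w = 4 = 2^2 = 4 ✓.


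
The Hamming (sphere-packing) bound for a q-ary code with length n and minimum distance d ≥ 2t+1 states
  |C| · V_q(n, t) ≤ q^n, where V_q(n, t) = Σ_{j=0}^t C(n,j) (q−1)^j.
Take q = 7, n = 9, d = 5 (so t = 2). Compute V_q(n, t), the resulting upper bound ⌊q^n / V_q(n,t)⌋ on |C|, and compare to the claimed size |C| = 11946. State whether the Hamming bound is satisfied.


V_q(n, t) = 1351, q^n = 40353607, Hamming bound = 29869, |C| = 11946 ≤ bound (satisfied).

Step 1: Compute V_q(n, t) = Σ_{j=0}^2 C(n, j) (q−1)^j.
  j = 0: C(9,0)·(6)^0 = 1·1 = 1.
  j = 1: C(9,1)·(6)^1 = 9·6 = 54.
  j = 2: C(9,2)·(6)^2 = 36·36 = 1296.
  V_q(n, t) = 1 + 54 + 1296 = 1351.
Step 2: q^n = 7^9 = 40353607.
Step 3: Hamming bound ⌊q^n / V_q(n,t)⌋ = ⌊40353607/1351⌋ = 29869.
Step 4: Compare |C| = 11946 to 29869: satisfied.
The claimed |C| lies below the Hamming bound.


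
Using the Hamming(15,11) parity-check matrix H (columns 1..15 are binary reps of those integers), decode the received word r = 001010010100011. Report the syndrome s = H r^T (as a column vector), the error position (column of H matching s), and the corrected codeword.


s = (0, 1, 0, 1)^T, error position = 5, corrected codeword c = 001000010100011

Compute s = H r^T mod 2 one row at a time:
  s_1 = 1 + 0 + 1 + 0 + 0 + 0 + 1 + 1 = 4 ≡ 0 (mod 2).
  s_2 = 0 + 1 + 0 + 0 + 0 + 0 + 1 + 1 = 3 ≡ 1 (mod 2).
  s_3 = 0 + 1 + 0 + 0 + 1 + 0 + 1 + 1 = 4 ≡ 0 (mod 2).
  s_4 = 0 + 1 + 1 + 0 + 0 + 0 + 0 + 1 = 3 ≡ 1 (mod 2).
s = (0, 1, 0, 1)^T — this equals column 5 of H (binary 0101), so error is at position 5.
Correct: flip bit 5 of r = 001010010100011 to get c = 001000010100011.


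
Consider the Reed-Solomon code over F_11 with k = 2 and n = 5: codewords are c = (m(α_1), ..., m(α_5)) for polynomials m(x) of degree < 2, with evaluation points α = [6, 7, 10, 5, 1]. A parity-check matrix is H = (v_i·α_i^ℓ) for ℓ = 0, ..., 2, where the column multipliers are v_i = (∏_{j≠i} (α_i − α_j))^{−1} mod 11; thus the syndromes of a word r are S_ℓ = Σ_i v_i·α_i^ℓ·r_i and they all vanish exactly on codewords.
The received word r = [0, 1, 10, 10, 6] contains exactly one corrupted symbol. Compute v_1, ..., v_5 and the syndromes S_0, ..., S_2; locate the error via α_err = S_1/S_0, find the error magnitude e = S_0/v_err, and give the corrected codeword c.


S = (6, 5, 6), error at position 3, error magnitude e = 6, c = [0, 1, 4, 10, 6].

Step 1: column multipliers v_i = (∏_{j≠i}(α_i − α_j))^{−1} mod 11.
  i = 1 (α = 6): (6−7)(6−10)(6−5)(6−1) = (−1)·(−4)·1·5 = 20 ≡ 9, so v_1 = 9^{−1} = 5 (mod 11).
  i = 2 (α = 7): (7−6)(7−10)(7−5)(7−1) = 1·(−3)·2·6 = −36 ≡ 8, so v_2 = 8^{−1} = 7 (mod 11).
  i = 3 (α = 10): (10−6)(10−7)(10−5)(10−1) = 4·3·5·9 = 540 ≡ 1, so v_3 = 1^{−1} = 1 (mod 11).
  i = 4 (α = 5): (5−6)(5−7)(5−10)(5−1) = (−1)·(−2)·(−5)·4 = −40 ≡ 4, so v_4 = 4^{−1} = 3 (mod 11).
  i = 5 (α = 1): (1−6)(1−7)(1−10)(1−5) = (−5)·(−6)·(−9)·(−4) = 1080 ≡ 2, so v_5 = 2^{−1} = 6 (mod 11).
  v = [5, 7, 1, 3, 6].
Step 2: syndromes of r = [0, 1, 10, 10, 6] (all sums mod 11).
  S_0 = Σ v_i r_i = 5·0 + 7·1 + 1·10 + 3·10 + 6·6 = 83 ≡ 6.
  S_1 = Σ v_i α_i r_i = 5·6·0 + 7·7·1 + 1·10·10 + 3·5·10 + 6·1·6 = 335 ≡ 5.
  α_i^2 mod 11 = [3, 5, 1, 3, 1].
  S_2 = Σ v_i α_i^2 r_i = 5·3·0 + 7·5·1 + 1·1·10 + 3·3·10 + 6·1·6 = 171 ≡ 6.
  S = (6, 5, 6) ≠ 0, so r is not a codeword (an error is present).
Step 3: locate the error. For a single error e at position i, S_ℓ = v_i·e·α_i^ℓ, so α_err = S_1/S_0.
  S_0^{−1} = 6^{−1} = 2 (mod 11), so α_err = 5·2 = 10 ≡ 10 = α_3. Error position i = 3.
  Consistency check: S_2/S_1 = 6·9 = 54 ≡ 10 = α_err ✓ (single-error assumption holds).
Step 4: error magnitude e = S_0/v_3 = S_0·∏_{j≠3}(α_3 − α_j) = 6·1 = 6 ≡ 6 (mod 11).
Step 5: correct position 3: c_3 = r_3 − e = 10 − 6 ≡ 4 (mod 11). Hence c = [0, 1, 4, 10, 6].
  Check: interpolating c through the α_i gives m(x) = 5 + 1·x (degree < 2) with m(α_i) = c_i for every i, so c is indeed a codeword.


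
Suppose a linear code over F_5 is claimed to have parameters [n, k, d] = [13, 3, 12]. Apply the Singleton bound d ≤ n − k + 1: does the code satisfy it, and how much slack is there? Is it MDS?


Singleton RHS = n − k + 1 = 11, slack = -1, bound violated (no such code; not MDS).

Singleton bound: d ≤ n − k + 1.
Here n = 13, k = 3, so n − k + 1 = 11.
Given d = 12, check d ≤ 11: NO.
Slack = (n − k + 1) − d = -1.
The slack is negative: d = 12 exceeds n − k + 1 = 11 by 1, so the Singleton bound is violated and no linear [13, 3, 12]_5 code can exist. In particular it is not MDS (MDS requires d = n − k + 1 exactly).
Description: the claimed parameters are [13, 3, 12]_5; such a code would be impossible (violates the Singleton bound).


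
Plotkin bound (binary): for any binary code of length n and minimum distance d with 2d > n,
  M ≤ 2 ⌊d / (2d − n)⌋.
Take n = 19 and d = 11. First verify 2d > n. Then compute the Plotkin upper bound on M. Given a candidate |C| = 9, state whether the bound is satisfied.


Plotkin bound M ≤ 6; given |C| = 9 > bound (violated).

Check applicability: 2d = 22, n = 19.
2d − n = 3 > 0, so Plotkin applies.
Compute d/(2d−n) = 11/3 ≈ 3.6667.
⌊d/(2d−n)⌋ = 3.
Plotkin bound: M ≤ 2·3 = 6.
Given |C| = 9, check: VIOLATED.
This |C| is above the Plotkin bound, so no binary code with n = 19, d = 11 and 9 codewords exists.


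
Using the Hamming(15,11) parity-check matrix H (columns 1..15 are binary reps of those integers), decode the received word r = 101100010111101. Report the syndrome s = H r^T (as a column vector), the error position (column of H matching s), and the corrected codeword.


s = (0, 0, 0, 1)^T, error position = 1, corrected codeword c = 001100010111101

Compute s = H r^T mod 2 one row at a time:
  s_1 = 1 + 0 + 1 + 1 + 1 + 1 + 0 + 1 = 6 ≡ 0 (mod 2).
  s_2 = 1 + 0 + 0 + 0 + 1 + 1 + 0 + 1 = 4 ≡ 0 (mod 2).
  s_3 = 0 + 1 + 0 + 0 + 1 + 1 + 0 + 1 = 4 ≡ 0 (mod 2).
  s_4 = 1 + 1 + 0 + 0 + 0 + 1 + 1 + 1 = 5 ≡ 1 (mod 2).
s = (0, 0, 0, 1)^T — this equals column 1 of H (binary 0001), so error is at position 1.
Correct: flip bit 1 of r = 101100010111101 to get c = 001100010111101.


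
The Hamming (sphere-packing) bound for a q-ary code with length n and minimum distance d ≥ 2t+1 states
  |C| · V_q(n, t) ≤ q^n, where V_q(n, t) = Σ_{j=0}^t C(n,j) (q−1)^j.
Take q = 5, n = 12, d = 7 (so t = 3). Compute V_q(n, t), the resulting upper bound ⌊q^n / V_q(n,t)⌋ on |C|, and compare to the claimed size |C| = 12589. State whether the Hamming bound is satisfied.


V_q(n, t) = 15185, q^n = 244140625, Hamming bound = 16077, |C| = 12589 ≤ bound (satisfied).

Step 1: Compute V_q(n, t) = Σ_{j=0}^3 C(n, j) (q−1)^j.
  j = 0: C(12,0)·(4)^0 = 1·1 = 1.
  j = 1: C(12,1)·(4)^1 = 12·4 = 48.
  j = 2: C(12,2)·(4)^2 = 66·16 = 1056.
  j = 3: C(12,3)·(4)^3 = 220·64 = 14080.
  V_q(n, t) = 1 + 48 + 1056 + 14080 = 15185.
Step 2: q^n = 5^12 = 244140625.
Step 3: Hamming bound ⌊q^n / V_q(n,t)⌋ = ⌊244140625/15185⌋ = 16077.
Step 4: Compare |C| = 12589 to 16077: satisfied.
The claimed |C| lies below the Hamming bound.


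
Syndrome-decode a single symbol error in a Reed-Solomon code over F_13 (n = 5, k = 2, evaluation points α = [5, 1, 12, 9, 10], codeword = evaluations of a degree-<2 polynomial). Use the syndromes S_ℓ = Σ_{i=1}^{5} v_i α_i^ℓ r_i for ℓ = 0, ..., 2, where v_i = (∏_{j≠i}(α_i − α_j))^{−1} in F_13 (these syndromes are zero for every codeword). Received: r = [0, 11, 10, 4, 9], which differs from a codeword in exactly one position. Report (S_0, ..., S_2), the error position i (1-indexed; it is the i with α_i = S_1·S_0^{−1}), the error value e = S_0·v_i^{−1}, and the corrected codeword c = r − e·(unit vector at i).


S = (3, 1, 9), error at position 4, error magnitude e = 2, c = [0, 11, 10, 2, 9].

Step 1: column multipliers v_i = (∏_{j≠i}(α_i − α_j))^{−1} mod 13.
  i = 1 (α = 5): (5−1)(5−12)(5−9)(5−10) = 4·(−7)·(−4)·(−5) = −560 ≡ 12, so v_1 = 12^{−1} = 12 (mod 13).
  i = 2 (α = 1): (1−5)(1−12)(1−9)(1−10) = (−4)·(−11)·(−8)·(−9) = 3168 ≡ 9, so v_2 = 9^{−1} = 3 (mod 13).
  i = 3 (α = 12): (12−5)(12−1)(12−9)(12−10) = 7·11·3·2 = 462 ≡ 7, so v_3 = 7^{−1} = 2 (mod 13).
  i = 4 (α = 9): (9−5)(9−1)(9−12)(9−10) = 4·8·(−3)·(−1) = 96 ≡ 5, so v_4 = 5^{−1} = 8 (mod 13).
  i = 5 (α = 10): (10−5)(10−1)(10−12)(10−9) = 5·9·(−2)·1 = −90 ≡ 1, so v_5 = 1^{−1} = 1 (mod 13).
  v = [12, 3, 2, 8, 1].
Step 2: syndromes of r = [0, 11, 10, 4, 9] (all sums mod 13).
  S_0 = Σ v_i r_i = 12·0 + 3·11 + 2·10 + 8·4 + 1·9 = 94 ≡ 3.
  S_1 = Σ v_i α_i r_i = 12·5·0 + 3·1·11 + 2·12·10 + 8·9·4 + 1·10·9 = 651 ≡ 1.
  α_i^2 mod 13 = [12, 1, 1, 3, 9].
  S_2 = Σ v_i α_i^2 r_i = 12·12·0 + 3·1·11 + 2·1·10 + 8·3·4 + 1·9·9 = 230 ≡ 9.
  S = (3, 1, 9) ≠ 0, so r is not a codeword (an error is present).
Step 3: locate the error. For a single error e at position i, S_ℓ = v_i·e·α_i^ℓ, so α_err = S_1/S_0.
  S_0^{−1} = 3^{−1} = 9 (mod 13), so α_err = 1·9 = 9 ≡ 9 = α_4. Error position i = 4.
  Consistency check: S_2/S_1 = 9·1 = 9 ≡ 9 = α_err ✓ (single-error assumption holds).
Step 4: error magnitude e = S_0/v_4 = S_0·∏_{j≠4}(α_4 − α_j) = 3·5 = 15 ≡ 2 (mod 13).
Step 5: correct position 4: c_4 = r_4 − e = 4 − 2 ≡ 2 (mod 13). Hence c = [0, 11, 10, 2, 9].
  Check: interpolating c through the α_i gives m(x) = 4 + 7·x (degree < 2) with m(α_i) = c_i for every i, so c is indeed a codeword.


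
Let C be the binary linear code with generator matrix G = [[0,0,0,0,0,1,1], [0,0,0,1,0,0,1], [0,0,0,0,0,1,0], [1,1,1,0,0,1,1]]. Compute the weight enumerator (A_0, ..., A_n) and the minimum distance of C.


Weight distribution: A_0 = 1, A_1 = 3, A_2 = 3, A_3 = 2, A_4 = 3, A_5 = 3, A_6 = 1. Minimum distance d = 1.

Enumerate all 2^4 = 16 messages m ∈ F_2^4.
For each, compute codeword c = mG in F_2^7, then tally its weight.
  m = 0000 → c = 0000000, weight = 0.
  m = 1000 → c = 0000011, weight = 2.
  m = 0100 → c = 0001001, weight = 2.
  m = 1100 → c = 0001010, weight = 2.
  m = 0010 → c = 0000010, weight = 1.
  m = 1010 → c = 0000001, weight = 1.
  m = 0110 → c = 0001011, weight = 3.
  m = 1110 → c = 0001000, weight = 1.
  m = 0001 → c = 1110011, weight = 5.
  m = 1001 → c = 1110000, weight = 3.
  m = 0101 → c = 1111010, weight = 5.
  m = 1101 → c = 1111001, weight = 5.
  m = 0011 → c = 1110001, weight = 4.
  m = 1011 → c = 1110010, weight = 4.
  m = 0111 → c = 1111000, weight = 4.
  m = 1111 → c = 1111011, weight = 6.
Tally weights:
  weight 0: 1 codewords.
  weight 1: 3 codewords.
  weight 2: 3 codewords.
  weight 3: 2 codewords.
  weight 4: 3 codewords.
  weight 5: 3 codewords.
  weight 6: 1 codewords.
Minimum distance d = smallest w > 0 with A_w > 0 = 1.
Sanity: Σ A_w = 16 = 2^4 = 16 ✓.


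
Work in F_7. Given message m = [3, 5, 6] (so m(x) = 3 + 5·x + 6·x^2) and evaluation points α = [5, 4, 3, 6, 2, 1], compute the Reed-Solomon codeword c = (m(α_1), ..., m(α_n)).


c = [3, 0, 2, 4, 2, 0]

Message polynomial: m(x) = 3 + 5·x + 6·x^2 (mod 7).
For each evaluation point α_i, compute m(α_i) mod 7:
  α_1 = 5: Horner steps 6 → 0 → 3, so m(5) = 3.
  α_2 = 4: Horner steps 6 → 1 → 0, so m(4) = 0.
  α_3 = 3: Horner steps 6 → 2 → 2, so m(3) = 2.
  α_4 = 6: Horner steps 6 → 6 → 4, so m(6) = 4.
  α_5 = 2: Horner steps 6 → 3 → 2, so m(2) = 2.
  α_6 = 1: Horner steps 6 → 4 → 0, so m(1) = 0.
Codeword c = [3, 0, 2, 4, 2, 0] ∈ F_7^6.


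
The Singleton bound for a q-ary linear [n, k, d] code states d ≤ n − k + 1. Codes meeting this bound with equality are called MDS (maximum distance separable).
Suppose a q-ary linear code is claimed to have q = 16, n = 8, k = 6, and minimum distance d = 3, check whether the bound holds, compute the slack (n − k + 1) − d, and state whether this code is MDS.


Singleton RHS = n − k + 1 = 3, slack = 0, bound satisfied, MDS.

Singleton bound: d ≤ n − k + 1.
Here n = 8, k = 6, so n − k + 1 = 3.
Given d = 3, check d ≤ 3: YES.
Slack = (n − k + 1) − d = 0.
The code is MDS (slack = 0).
Description: the claimed parameters are [8, 6, 3]_16; such a code would be MDS (meets Singleton bound).


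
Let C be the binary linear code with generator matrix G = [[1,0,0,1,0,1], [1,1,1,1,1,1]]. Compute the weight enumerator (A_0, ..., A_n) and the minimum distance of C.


Weight distribution: A_0 = 1, A_3 = 2, A_6 = 1. Minimum distance d = 3.

Enumerate all 2^2 = 4 messages m ∈ F_2^2.
For each, compute codeword c = mG in F_2^6, then tally its weight.
  m = 00 → c = 000000, weight = 0.
  m = 10 → c = 100101, weight = 3.
  m = 01 → c = 111111, weight = 6.
  m = 11 → c = 011010, weight = 3.
Tally weights:
  weight 0: 1 codewords.
  weight 3: 2 codewords.
  weight 6: 1 codewords.
Minimum distance d = smallest w > 0 with A_w > 0 = 3.
Sanity: Σ A_w = 4 = 2^2 = 4 ✓.


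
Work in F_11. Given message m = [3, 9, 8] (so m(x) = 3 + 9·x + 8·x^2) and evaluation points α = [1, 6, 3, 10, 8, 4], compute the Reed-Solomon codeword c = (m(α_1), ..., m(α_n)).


c = [9, 4, 3, 2, 4, 2]

Message polynomial: m(x) = 3 + 9·x + 8·x^2 (mod 11).
For each evaluation point α_i, compute m(α_i) mod 11:
  α_1 = 1: Horner steps 8 → 6 → 9, so m(1) = 9.
  α_2 = 6: Horner steps 8 → 2 → 4, so m(6) = 4.
  α_3 = 3: Horner steps 8 → 0 → 3, so m(3) = 3.
  α_4 = 10: Horner steps 8 → 1 → 2, so m(10) = 2.
  α_5 = 8: Horner steps 8 → 7 → 4, so m(8) = 4.
  α_6 = 4: Horner steps 8 → 8 → 2, so m(4) = 2.
Codeword c = [9, 4, 3, 2, 4, 2] ∈ F_11^6.


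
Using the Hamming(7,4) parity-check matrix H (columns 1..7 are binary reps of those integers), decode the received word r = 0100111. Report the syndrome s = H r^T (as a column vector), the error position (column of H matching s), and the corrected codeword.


s = (1, 1, 0)^T, error position = 6, corrected codeword c = 0100101

Compute s = H r^T mod 2 one row at a time:
  s_1 = 0 + 1 + 1 + 1 = 3 ≡ 1 (mod 2).
  s_2 = 1 + 0 + 1 + 1 = 3 ≡ 1 (mod 2).
  s_3 = 0 + 0 + 1 + 1 = 2 ≡ 0 (mod 2).
s = (1, 1, 0)^T — this equals column 6 of H (binary 110), so error is at position 6.
Correct: flip bit 6 of r = 0100111 to get c = 0100101.


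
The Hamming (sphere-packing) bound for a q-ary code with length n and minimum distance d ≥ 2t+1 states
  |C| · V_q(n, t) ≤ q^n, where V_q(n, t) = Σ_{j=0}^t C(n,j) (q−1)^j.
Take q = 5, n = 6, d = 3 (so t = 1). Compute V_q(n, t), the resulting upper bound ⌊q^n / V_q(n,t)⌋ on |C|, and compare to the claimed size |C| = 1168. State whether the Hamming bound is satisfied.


V_q(n, t) = 25, q^n = 15625, Hamming bound = 625, |C| = 1168 > bound (violated).

Step 1: Compute V_q(n, t) = Σ_{j=0}^1 C(n, j) (q−1)^j.
  j = 0: C(6,0)·(4)^0 = 1·1 = 1.
  j = 1: C(6,1)·(4)^1 = 6·4 = 24.
  V_q(n, t) = 1 + 24 = 25.
Step 2: q^n = 5^6 = 15625.
Step 3: Hamming bound ⌊q^n / V_q(n,t)⌋ = ⌊15625/25⌋ = 625.
Step 4: Compare |C| = 1168 to 625: violated.
The claimed |C| lies above the Hamming bound, so no 5-ary code of length 6 with d ≥ 3 can have 1168 codewords.


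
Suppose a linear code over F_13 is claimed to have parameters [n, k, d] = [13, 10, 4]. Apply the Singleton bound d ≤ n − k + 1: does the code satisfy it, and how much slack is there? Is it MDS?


Singleton RHS = n − k + 1 = 4, slack = 0, bound satisfied, MDS.

Singleton bound: d ≤ n − k + 1.
Here n = 13, k = 10, so n − k + 1 = 4.
Given d = 4, check d ≤ 4: YES.
Slack = (n − k + 1) − d = 0.
The code is MDS (slack = 0).
Description: the claimed parameters are [13, 10, 4]_13; such a code would be MDS (meets Singleton bound).


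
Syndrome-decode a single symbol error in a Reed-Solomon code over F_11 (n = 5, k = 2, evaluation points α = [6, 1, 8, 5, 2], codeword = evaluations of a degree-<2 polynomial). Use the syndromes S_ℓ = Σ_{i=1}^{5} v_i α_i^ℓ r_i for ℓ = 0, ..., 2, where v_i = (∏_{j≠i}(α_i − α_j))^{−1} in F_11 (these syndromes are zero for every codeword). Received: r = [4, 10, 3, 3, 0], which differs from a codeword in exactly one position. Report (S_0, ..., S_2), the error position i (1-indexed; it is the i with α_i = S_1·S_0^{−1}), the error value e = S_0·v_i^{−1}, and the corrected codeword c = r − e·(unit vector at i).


S = (3, 2, 5), error at position 3, error magnitude e = 8, c = [4, 10, 6, 3, 0].

Step 1: column multipliers v_i = (∏_{j≠i}(α_i − α_j))^{−1} mod 11.
  i = 1 (α = 6): (6−1)(6−8)(6−5)(6−2) = 5·(−2)·1·4 = −40 ≡ 4, so v_1 = 4^{−1} = 3 (mod 11).
  i = 2 (α = 1): (1−6)(1−8)(1−5)(1−2) = (−5)·(−7)·(−4)·(−1) = 140 ≡ 8, so v_2 = 8^{−1} = 7 (mod 11).
  i = 3 (α = 8): (8−6)(8−1)(8−5)(8−2) = 2·7·3·6 = 252 ≡ 10, so v_3 = 10^{−1} = 10 (mod 11).
  i = 4 (α = 5): (5−6)(5−1)(5−8)(5−2) = (−1)·4·(−3)·3 = 36 ≡ 3, so v_4 = 3^{−1} = 4 (mod 11).
  i = 5 (α = 2): (2−6)(2−1)(2−8)(2−5) = (−4)·1·(−6)·(−3) = −72 ≡ 5, so v_5 = 5^{−1} = 9 (mod 11).
  v = [3, 7, 10, 4, 9].
Step 2: syndromes of r = [4, 10, 3, 3, 0] (all sums mod 11).
  S_0 = Σ v_i r_i = 3·4 + 7·10 + 10·3 + 4·3 + 9·0 = 124 ≡ 3.
  S_1 = Σ v_i α_i r_i = 3·6·4 + 7·1·10 + 10·8·3 + 4·5·3 + 9·2·0 = 442 ≡ 2.
  α_i^2 mod 11 = [3, 1, 9, 3, 4].
  S_2 = Σ v_i α_i^2 r_i = 3·3·4 + 7·1·10 + 10·9·3 + 4·3·3 + 9·4·0 = 412 ≡ 5.
  S = (3, 2, 5) ≠ 0, so r is not a codeword (an error is present).
Step 3: locate the error. For a single error e at position i, S_ℓ = v_i·e·α_i^ℓ, so α_err = S_1/S_0.
  S_0^{−1} = 3^{−1} = 4 (mod 11), so α_err = 2·4 = 8 ≡ 8 = α_3. Error position i = 3.
  Consistency check: S_2/S_1 = 5·6 = 30 ≡ 8 = α_err ✓ (single-error assumption holds).
Step 4: error magnitude e = S_0/v_3 = S_0·∏_{j≠3}(α_3 − α_j) = 3·10 = 30 ≡ 8 (mod 11).
Step 5: correct position 3: c_3 = r_3 − e = 3 − 8 ≡ 6 (mod 11). Hence c = [4, 10, 6, 3, 0].
  Check: interpolating c through the α_i gives m(x) = 9 + 1·x (degree < 2) with m(α_i) = c_i for every i, so c is indeed a codeword.


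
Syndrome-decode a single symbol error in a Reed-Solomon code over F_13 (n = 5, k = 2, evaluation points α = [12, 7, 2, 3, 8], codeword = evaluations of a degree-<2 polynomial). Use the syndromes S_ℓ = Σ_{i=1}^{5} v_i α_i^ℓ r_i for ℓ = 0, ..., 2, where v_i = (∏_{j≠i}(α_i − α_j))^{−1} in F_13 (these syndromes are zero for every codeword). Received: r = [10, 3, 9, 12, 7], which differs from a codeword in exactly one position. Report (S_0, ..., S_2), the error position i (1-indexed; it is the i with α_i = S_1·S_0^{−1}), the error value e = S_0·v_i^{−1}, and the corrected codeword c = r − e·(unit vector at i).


S = (6, 5, 2), error at position 4, error magnitude e = 12, c = [10, 3, 9, 0, 7].

Step 1: column multipliers v_i = (∏_{j≠i}(α_i − α_j))^{−1} mod 13.
  i = 1 (α = 12): (12−7)(12−2)(12−3)(12−8) = 5·10·9·4 = 1800 ≡ 6, so v_1 = 6^{−1} = 11 (mod 13).
  i = 2 (α = 7): (7−12)(7−2)(7−3)(7−8) = (−5)·5·4·(−1) = 100 ≡ 9, so v_2 = 9^{−1} = 3 (mod 13).
  i = 3 (α = 2): (2−12)(2−7)(2−3)(2−8) = (−10)·(−5)·(−1)·(−6) = 300 ≡ 1, so v_3 = 1^{−1} = 1 (mod 13).
  i = 4 (α = 3): (3−12)(3−7)(3−2)(3−8) = (−9)·(−4)·1·(−5) = −180 ≡ 2, so v_4 = 2^{−1} = 7 (mod 13).
  i = 5 (α = 8): (8−12)(8−7)(8−2)(8−3) = (−4)·1·6·5 = −120 ≡ 10, so v_5 = 10^{−1} = 4 (mod 13).
  v = [11, 3, 1, 7, 4].
Step 2: syndromes of r = [10, 3, 9, 12, 7] (all sums mod 13).
  S_0 = Σ v_i r_i = 11·10 + 3·3 + 1·9 + 7·12 + 4·7 = 240 ≡ 6.
  S_1 = Σ v_i α_i r_i = 11·12·10 + 3·7·3 + 1·2·9 + 7·3·12 + 4·8·7 = 1877 ≡ 5.
  α_i^2 mod 13 = [1, 10, 4, 9, 12].
  S_2 = Σ v_i α_i^2 r_i = 11·1·10 + 3·10·3 + 1·4·9 + 7·9·12 + 4·12·7 = 1328 ≡ 2.
  S = (6, 5, 2) ≠ 0, so r is not a codeword (an error is present).
Step 3: locate the error. For a single error e at position i, S_ℓ = v_i·e·α_i^ℓ, so α_err = S_1/S_0.
  S_0^{−1} = 6^{−1} = 11 (mod 13), so α_err = 5·11 = 55 ≡ 3 = α_4. Error position i = 4.
  Consistency check: S_2/S_1 = 2·8 = 16 ≡ 3 = α_err ✓ (single-error assumption holds).
Step 4: error magnitude e = S_0/v_4 = S_0·∏_{j≠4}(α_4 − α_j) = 6·2 = 12 ≡ 12 (mod 13).
Step 5: correct position 4: c_4 = r_4 − e = 12 − 12 ≡ 0 (mod 13). Hence c = [10, 3, 9, 0, 7].
  Check: interpolating c through the α_i gives m(x) = 1 + 4·x (degree < 2) with m(α_i) = c_i for every i, so c is indeed a codeword.


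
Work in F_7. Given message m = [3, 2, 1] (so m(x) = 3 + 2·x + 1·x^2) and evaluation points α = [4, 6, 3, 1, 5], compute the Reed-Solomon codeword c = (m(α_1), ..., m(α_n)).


c = [6, 2, 4, 6, 3]

Message polynomial: m(x) = 3 + 2·x + 1·x^2 (mod 7).
For each evaluation point α_i, compute m(α_i) mod 7:
  α_1 = 4: Horner steps 1 → 6 → 6, so m(4) = 6.
  α_2 = 6: Horner steps 1 → 1 → 2, so m(6) = 2.
  α_3 = 3: Horner steps 1 → 5 → 4, so m(3) = 4.
  α_4 = 1: Horner steps 1 → 3 → 6, so m(1) = 6.
  α_5 = 5: Horner steps 1 → 0 → 3, so m(5) = 3.
Codeword c = [6, 2, 4, 6, 3] ∈ F_7^5.


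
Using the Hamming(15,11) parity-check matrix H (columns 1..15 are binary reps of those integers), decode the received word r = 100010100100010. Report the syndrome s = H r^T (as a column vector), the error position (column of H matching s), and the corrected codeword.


s = (0, 1, 1, 1)^T, error position = 7, corrected codeword c = 100010000100010

Compute s = H r^T mod 2 one row at a time:
  s_1 = 0 + 0 + 1 + 0 + 0 + 0 + 1 + 0 = 2 ≡ 0 (mod 2).
  s_2 = 0 + 1 + 0 + 1 + 0 + 0 + 1 + 0 = 3 ≡ 1 (mod 2).
  s_3 = 0 + 0 + 0 + 1 + 1 + 0 + 1 + 0 = 3 ≡ 1 (mod 2).
  s_4 = 1 + 0 + 1 + 1 + 0 + 0 + 0 + 0 = 3 ≡ 1 (mod 2).
s = (0, 1, 1, 1)^T — this equals column 7 of H (binary 0111), so error is at position 7.
Correct: flip bit 7 of r = 100010100100010 to get c = 100010000100010.


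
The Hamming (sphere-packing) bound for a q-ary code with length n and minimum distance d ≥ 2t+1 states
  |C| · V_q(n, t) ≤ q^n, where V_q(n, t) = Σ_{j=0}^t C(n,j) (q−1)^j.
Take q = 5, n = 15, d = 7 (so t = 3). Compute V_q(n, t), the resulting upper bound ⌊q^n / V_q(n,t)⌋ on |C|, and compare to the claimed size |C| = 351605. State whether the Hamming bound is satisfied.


V_q(n, t) = 30861, q^n = 30517578125, Hamming bound = 988871, |C| = 351605 ≤ bound (satisfied).

Step 1: Compute V_q(n, t) = Σ_{j=0}^3 C(n, j) (q−1)^j.
  j = 0: C(15,0)·(4)^0 = 1·1 = 1.
  j = 1: C(15,1)·(4)^1 = 15·4 = 60.
  j = 2: C(15,2)·(4)^2 = 105·16 = 1680.
  j = 3: C(15,3)·(4)^3 = 455·64 = 29120.
  V_q(n, t) = 1 + 60 + 1680 + 29120 = 30861.
Step 2: q^n = 5^15 = 30517578125.
Step 3: Hamming bound ⌊q^n / V_q(n,t)⌋ = ⌊30517578125/30861⌋ = 988871.
Step 4: Compare |C| = 351605 to 988871: satisfied.
The claimed |C| lies below the Hamming bound.


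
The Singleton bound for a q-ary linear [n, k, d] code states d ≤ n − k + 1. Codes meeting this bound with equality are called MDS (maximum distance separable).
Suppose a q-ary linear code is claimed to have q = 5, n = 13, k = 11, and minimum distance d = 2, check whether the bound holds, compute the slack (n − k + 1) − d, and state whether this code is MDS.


Singleton RHS = n − k + 1 = 3, slack = 1, bound satisfied, not MDS.

Singleton bound: d ≤ n − k + 1.
Here n = 13, k = 11, so n − k + 1 = 3.
Given d = 2, check d ≤ 3: YES.
Slack = (n − k + 1) − d = 1.
The code is NOT MDS (slack = 1 > 0).
Description: the claimed parameters are [13, 11, 2]_5; such a code would be non-MDS.


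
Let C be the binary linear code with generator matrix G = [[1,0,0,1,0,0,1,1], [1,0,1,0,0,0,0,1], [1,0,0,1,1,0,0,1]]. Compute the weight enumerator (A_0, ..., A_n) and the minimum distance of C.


Weight distribution: A_0 = 1, A_2 = 1, A_3 = 3, A_4 = 2, A_5 = 1. Minimum distance d = 2.

Enumerate all 2^3 = 8 messages m ∈ F_2^3.
For each, compute codeword c = mG in F_2^8, then tally its weight.
  m = 000 → c = 00000000, weight = 0.
  m = 100 → c = 10010011, weight = 4.
  m = 010 → c = 10100001, weight = 3.
  m = 110 → c = 00110010, weight = 3.
  m = 001 → c = 10011001, weight = 4.
  m = 101 → c = 00001010, weight = 2.
  m = 011 → c = 00111000, weight = 3.
  m = 111 → c = 10101011, weight = 5.
Tally weights:
  weight 0: 1 codewords.
  weight 2: 1 codewords.
  weight 3: 3 codewords.
  weight 4: 2 codewords.
  weight 5: 1 codewords.
Minimum distance d = smallest w > 0 with A_w > 0 = 2.
Sanity: Σ A_w = 8 = 2^3 = 8 ✓.


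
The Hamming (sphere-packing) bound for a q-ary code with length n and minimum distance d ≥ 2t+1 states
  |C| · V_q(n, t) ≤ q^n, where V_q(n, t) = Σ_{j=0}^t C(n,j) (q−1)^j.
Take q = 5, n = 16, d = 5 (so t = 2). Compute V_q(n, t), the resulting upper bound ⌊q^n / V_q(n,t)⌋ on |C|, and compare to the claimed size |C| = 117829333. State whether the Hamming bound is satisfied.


V_q(n, t) = 1985, q^n = 152587890625, Hamming bound = 76870473, |C| = 117829333 > bound (violated).

Step 1: Compute V_q(n, t) = Σ_{j=0}^2 C(n, j) (q−1)^j.
  j = 0: C(16,0)·(4)^0 = 1·1 = 1.
  j = 1: C(16,1)·(4)^1 = 16·4 = 64.
  j = 2: C(16,2)·(4)^2 = 120·16 = 1920.
  V_q(n, t) = 1 + 64 + 1920 = 1985.
Step 2: q^n = 5^16 = 152587890625.
Step 3: Hamming bound ⌊q^n / V_q(n,t)⌋ = ⌊152587890625/1985⌋ = 76870473.
Step 4: Compare |C| = 117829333 to 76870473: violated.
The claimed |C| lies above the Hamming bound, so no 5-ary code of length 16 with d ≥ 5 can have 117829333 codewords.


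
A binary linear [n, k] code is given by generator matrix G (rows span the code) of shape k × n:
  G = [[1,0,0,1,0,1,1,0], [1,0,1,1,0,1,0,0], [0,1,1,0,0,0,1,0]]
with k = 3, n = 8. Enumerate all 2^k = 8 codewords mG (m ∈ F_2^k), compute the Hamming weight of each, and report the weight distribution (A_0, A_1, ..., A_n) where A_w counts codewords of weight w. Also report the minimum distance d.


Weight distribution: A_0 = 1, A_1 = 1, A_2 = 1, A_3 = 1, A_4 = 2, A_5 = 2. Minimum distance d = 1.

Enumerate all 2^3 = 8 messages m ∈ F_2^3.
For each, compute codeword c = mG in F_2^8, then tally its weight.
  m = 000 → c = 00000000, weight = 0.
  m = 100 → c = 10010110, weight = 4.
  m = 010 → c = 10110100, weight = 4.
  m = 110 → c = 00100010, weight = 2.
  m = 001 → c = 01100010, weight = 3.
  m = 101 → c = 11110100, weight = 5.
  m = 011 → c = 11010110, weight = 5.
  m = 111 → c = 01000000, weight = 1.
Tally weights:
  weight 0: 1 codewords.
  weight 1: 1 codewords.
  weight 2: 1 codewords.
  weight 3: 1 codewords.
  weight 4: 2 codewords.
  weight 5: 2 codewords.
Minimum distance d = smallest w > 0 with A_w > 0 = 1.
Sanity: Σ A_w = 8 = 2^3 = 8 ✓.


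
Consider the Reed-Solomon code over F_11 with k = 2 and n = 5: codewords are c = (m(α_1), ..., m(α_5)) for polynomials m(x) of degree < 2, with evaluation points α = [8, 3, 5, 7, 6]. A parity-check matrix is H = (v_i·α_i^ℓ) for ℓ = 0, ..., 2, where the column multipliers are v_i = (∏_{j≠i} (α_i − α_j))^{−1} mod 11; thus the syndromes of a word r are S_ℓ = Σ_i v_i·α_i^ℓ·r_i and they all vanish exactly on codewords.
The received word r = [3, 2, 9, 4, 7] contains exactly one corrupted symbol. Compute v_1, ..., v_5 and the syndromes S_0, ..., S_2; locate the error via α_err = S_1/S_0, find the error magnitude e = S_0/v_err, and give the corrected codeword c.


S = (7, 5, 2), error at position 4, error magnitude e = 10, c = [3, 2, 9, 5, 7].

Step 1: column multipliers v_i = (∏_{j≠i}(α_i − α_j))^{−1} mod 11.
  i = 1 (α = 8): (8−3)(8−5)(8−7)(8−6) = 5·3·1·2 = 30 ≡ 8, so v_1 = 8^{−1} = 7 (mod 11).
  i = 2 (α = 3): (3−8)(3−5)(3−7)(3−6) = (−5)·(−2)·(−4)·(−3) = 120 ≡ 10, so v_2 = 10^{−1} = 10 (mod 11).
  i = 3 (α = 5): (5−8)(5−3)(5−7)(5−6) = (−3)·2·(−2)·(−1) = −12 ≡ 10, so v_3 = 10^{−1} = 10 (mod 11).
  i = 4 (α = 7): (7−8)(7−3)(7−5)(7−6) = (−1)·4·2·1 = −8 ≡ 3, so v_4 = 3^{−1} = 4 (mod 11).
  i = 5 (α = 6): (6−8)(6−3)(6−5)(6−7) = (−2)·3·1·(−1) = 6 ≡ 6, so v_5 = 6^{−1} = 2 (mod 11).
  v = [7, 10, 10, 4, 2].
Step 2: syndromes of r = [3, 2, 9, 4, 7] (all sums mod 11).
  S_0 = Σ v_i r_i = 7·3 + 10·2 + 10·9 + 4·4 + 2·7 = 161 ≡ 7.
  S_1 = Σ v_i α_i r_i = 7·8·3 + 10·3·2 + 10·5·9 + 4·7·4 + 2·6·7 = 874 ≡ 5.
  α_i^2 mod 11 = [9, 9, 3, 5, 3].
  S_2 = Σ v_i α_i^2 r_i = 7·9·3 + 10·9·2 + 10·3·9 + 4·5·4 + 2·3·7 = 761 ≡ 2.
  S = (7, 5, 2) ≠ 0, so r is not a codeword (an error is present).
Step 3: locate the error. For a single error e at position i, S_ℓ = v_i·e·α_i^ℓ, so α_err = S_1/S_0.
  S_0^{−1} = 7^{−1} = 8 (mod 11), so α_err = 5·8 = 40 ≡ 7 = α_4. Error position i = 4.
  Consistency check: S_2/S_1 = 2·9 = 18 ≡ 7 = α_err ✓ (single-error assumption holds).
Step 4: error magnitude e = S_0/v_4 = S_0·∏_{j≠4}(α_4 − α_j) = 7·3 = 21 ≡ 10 (mod 11).
Step 5: correct position 4: c_4 = r_4 − e = 4 − 10 ≡ 5 (mod 11). Hence c = [3, 2, 9, 5, 7].
  Check: interpolating c through the α_i gives m(x) = 8 + 9·x (degree < 2) with m(α_i) = c_i for every i, so c is indeed a codeword.


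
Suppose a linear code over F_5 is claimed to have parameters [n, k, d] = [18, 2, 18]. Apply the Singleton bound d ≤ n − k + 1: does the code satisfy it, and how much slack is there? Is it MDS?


Singleton RHS = n − k + 1 = 17, slack = -1, bound violated (no such code; not MDS).

Singleton bound: d ≤ n − k + 1.
Here n = 18, k = 2, so n − k + 1 = 17.
Given d = 18, check d ≤ 17: NO.
Slack = (n − k + 1) − d = -1.
The slack is negative: d = 18 exceeds n − k + 1 = 17 by 1, so the Singleton bound is violated and no linear [18, 2, 18]_5 code can exist. In particular it is not MDS (MDS requires d = n − k + 1 exactly).
Description: the claimed parameters are [18, 2, 18]_5; such a code would be impossible (violates the Singleton bound).


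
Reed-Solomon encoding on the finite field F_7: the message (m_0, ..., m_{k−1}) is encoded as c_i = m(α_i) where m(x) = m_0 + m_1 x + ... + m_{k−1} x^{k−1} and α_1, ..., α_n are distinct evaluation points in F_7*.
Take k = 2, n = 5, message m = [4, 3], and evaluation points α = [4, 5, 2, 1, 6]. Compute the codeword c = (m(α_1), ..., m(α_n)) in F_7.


c = [2, 5, 3, 0, 1]

Message polynomial: m(x) = 4 + 3·x (mod 7).
For each evaluation point α_i, compute m(α_i) mod 7:
  α_1 = 4: Horner steps 3 → 2, so m(4) = 2.
  α_2 = 5: Horner steps 3 → 5, so m(5) = 5.
  α_3 = 2: Horner steps 3 → 3, so m(2) = 3.
  α_4 = 1: Horner steps 3 → 0, so m(1) = 0.
  α_5 = 6: Horner steps 3 → 1, so m(6) = 1.
Codeword c = [2, 5, 3, 0, 1] ∈ F_7^5.


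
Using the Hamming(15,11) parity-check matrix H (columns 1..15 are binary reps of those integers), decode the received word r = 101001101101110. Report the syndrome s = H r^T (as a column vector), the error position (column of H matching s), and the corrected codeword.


s = (1, 1, 1, 1)^T, error position = 15, corrected codeword c = 101001101101111

Compute s = H r^T mod 2 one row at a time:
  s_1 = 0 + 1 + 1 + 0 + 1 + 1 + 1 + 0 = 5 ≡ 1 (mod 2).
  s_2 = 0 + 0 + 1 + 1 + 1 + 1 + 1 + 0 = 5 ≡ 1 (mod 2).
  s_3 = 0 + 1 + 1 + 1 + 1 + 0 + 1 + 0 = 5 ≡ 1 (mod 2).
  s_4 = 1 + 1 + 0 + 1 + 1 + 0 + 1 + 0 = 5 ≡ 1 (mod 2).
s = (1, 1, 1, 1)^T — this equals column 15 of H (binary 1111), so error is at position 15.
Correct: flip bit 15 of r = 101001101101110 to get c = 101001101101111.


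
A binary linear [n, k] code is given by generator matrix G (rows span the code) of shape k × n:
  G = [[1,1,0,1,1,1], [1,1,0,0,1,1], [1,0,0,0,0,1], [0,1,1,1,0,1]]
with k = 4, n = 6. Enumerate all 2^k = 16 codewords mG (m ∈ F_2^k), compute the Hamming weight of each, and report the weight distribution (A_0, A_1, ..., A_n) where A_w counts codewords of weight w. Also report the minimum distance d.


Weight distribution: A_0 = 1, A_1 = 1, A_2 = 2, A_3 = 6, A_4 = 5, A_5 = 1. Minimum distance d = 1.

Enumerate all 2^4 = 16 messages m ∈ F_2^4.
For each, compute codeword c = mG in F_2^6, then tally its weight.
  m = 0000 → c = 000000, weight = 0.
  m = 1000 → c = 110111, weight = 5.
  m = 0100 → c = 110011, weight = 4.
  m = 1100 → c = 000100, weight = 1.
  m = 0010 → c = 100001, weight = 2.
  m = 1010 → c = 010110, weight = 3.
  m = 0110 → c = 010010, weight = 2.
  m = 1110 → c = 100101, weight = 3.
  m = 0001 → c = 011101, weight = 4.
  m = 1001 → c = 101010, weight = 3.
  m = 0101 → c = 101110, weight = 4.
  m = 1101 → c = 011001, weight = 3.
  m = 0011 → c = 111100, weight = 4.
  m = 1011 → c = 001011, weight = 3.
  m = 0111 → c = 001111, weight = 4.
  m = 1111 → c = 111000, weight = 3.
Tally weights:
  weight 0: 1 codewords.
  weight 1: 1 codewords.
  weight 2: 2 codewords.
  weight 3: 6 codewords.
  weight 4: 5 codewords.
  weight 5: 1 codewords.
Minimum distance d = smallest w > 0 with A_w > 0 = 1.
Sanity: Σ A_w = 16 = 2^4 = 16 ✓.


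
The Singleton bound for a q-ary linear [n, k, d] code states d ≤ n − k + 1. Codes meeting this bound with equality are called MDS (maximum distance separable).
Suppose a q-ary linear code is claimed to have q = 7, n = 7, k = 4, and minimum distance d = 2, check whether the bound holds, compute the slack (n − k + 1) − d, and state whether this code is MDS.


Singleton RHS = n − k + 1 = 4, slack = 2, bound satisfied, not MDS.

Singleton bound: d ≤ n − k + 1.
Here n = 7, k = 4, so n − k + 1 = 4.
Given d = 2, check d ≤ 4: YES.
Slack = (n − k + 1) − d = 2.
The code is NOT MDS (slack = 2 > 0).
Description: the claimed parameters are [7, 4, 2]_7; such a code would be non-MDS.


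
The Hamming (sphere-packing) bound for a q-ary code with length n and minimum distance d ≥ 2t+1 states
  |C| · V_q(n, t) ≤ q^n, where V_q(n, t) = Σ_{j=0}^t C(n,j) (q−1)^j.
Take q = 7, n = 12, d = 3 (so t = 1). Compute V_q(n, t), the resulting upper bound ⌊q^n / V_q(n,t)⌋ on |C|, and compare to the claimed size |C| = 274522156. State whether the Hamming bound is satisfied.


V_q(n, t) = 73, q^n = 13841287201, Hamming bound = 189606673, |C| = 274522156 > bound (violated).

Step 1: Compute V_q(n, t) = Σ_{j=0}^1 C(n, j) (q−1)^j.
  j = 0: C(12,0)·(6)^0 = 1·1 = 1.
  j = 1: C(12,1)·(6)^1 = 12·6 = 72.
  V_q(n, t) = 1 + 72 = 73.
Step 2: q^n = 7^12 = 13841287201.
Step 3: Hamming bound ⌊q^n / V_q(n,t)⌋ = ⌊13841287201/73⌋ = 189606673.
Step 4: Compare |C| = 274522156 to 189606673: violated.
The claimed |C| lies above the Hamming bound, so no 7-ary code of length 12 with d ≥ 3 can have 274522156 codewords.
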